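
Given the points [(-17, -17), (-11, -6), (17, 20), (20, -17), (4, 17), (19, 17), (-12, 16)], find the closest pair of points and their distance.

Computing all pairwise distances among 7 points:

d((-17, -17), (-11, -6)) = 12.53
d((-17, -17), (17, 20)) = 50.2494
d((-17, -17), (20, -17)) = 37.0
d((-17, -17), (4, 17)) = 39.9625
d((-17, -17), (19, 17)) = 49.5177
d((-17, -17), (-12, 16)) = 33.3766
d((-11, -6), (17, 20)) = 38.2099
d((-11, -6), (20, -17)) = 32.8938
d((-11, -6), (4, 17)) = 27.4591
d((-11, -6), (19, 17)) = 37.8021
d((-11, -6), (-12, 16)) = 22.0227
d((17, 20), (20, -17)) = 37.1214
d((17, 20), (4, 17)) = 13.3417
d((17, 20), (19, 17)) = 3.6056 <-- minimum
d((17, 20), (-12, 16)) = 29.2746
d((20, -17), (4, 17)) = 37.5766
d((20, -17), (19, 17)) = 34.0147
d((20, -17), (-12, 16)) = 45.9674
d((4, 17), (19, 17)) = 15.0
d((4, 17), (-12, 16)) = 16.0312
d((19, 17), (-12, 16)) = 31.0161

Closest pair: (17, 20) and (19, 17) with distance 3.6056

The closest pair is (17, 20) and (19, 17) with Euclidean distance 3.6056. For 7 points, brute-force pairwise comparison is shown above. For large n, the divide-and-conquer algorithm (sort by x, recurse on halves, check the dividing strip) achieves O(n log n).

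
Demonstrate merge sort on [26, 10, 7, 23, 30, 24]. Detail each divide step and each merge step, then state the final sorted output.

Merge sort trace:

Split: [26, 10, 7, 23, 30, 24] -> [26, 10, 7] and [23, 30, 24]
  Split: [26, 10, 7] -> [26] and [10, 7]
    Split: [10, 7] -> [10] and [7]
    Merge: [10] + [7] -> [7, 10]
  Merge: [26] + [7, 10] -> [7, 10, 26]
  Split: [23, 30, 24] -> [23] and [30, 24]
    Split: [30, 24] -> [30] and [24]
    Merge: [30] + [24] -> [24, 30]
  Merge: [23] + [24, 30] -> [23, 24, 30]
Merge: [7, 10, 26] + [23, 24, 30] -> [7, 10, 23, 24, 26, 30]

Final sorted array: [7, 10, 23, 24, 26, 30]

The merge sort proceeds by recursively splitting the array and merging sorted halves.
After all merges, the sorted array is [7, 10, 23, 24, 26, 30].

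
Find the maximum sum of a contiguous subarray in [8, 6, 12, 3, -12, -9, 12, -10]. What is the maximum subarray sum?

Using Kadane's algorithm on [8, 6, 12, 3, -12, -9, 12, -10]:

Scanning through the array:
Position 1 (value 6): max_ending_here = 14, max_so_far = 14
Position 2 (value 12): max_ending_here = 26, max_so_far = 26
Position 3 (value 3): max_ending_here = 29, max_so_far = 29
Position 4 (value -12): max_ending_here = 17, max_so_far = 29
Position 5 (value -9): max_ending_here = 8, max_so_far = 29
Position 6 (value 12): max_ending_here = 20, max_so_far = 29
Position 7 (value -10): max_ending_here = 10, max_so_far = 29

Maximum subarray: [8, 6, 12, 3]
Maximum sum: 29

The maximum subarray is [8, 6, 12, 3] with sum 29. This subarray runs from index 0 to index 3.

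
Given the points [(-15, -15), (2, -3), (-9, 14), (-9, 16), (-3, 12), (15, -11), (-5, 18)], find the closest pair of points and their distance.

Computing all pairwise distances among 7 points:

d((-15, -15), (2, -3)) = 20.8087
d((-15, -15), (-9, 14)) = 29.6142
d((-15, -15), (-9, 16)) = 31.5753
d((-15, -15), (-3, 12)) = 29.5466
d((-15, -15), (15, -11)) = 30.2655
d((-15, -15), (-5, 18)) = 34.4819
d((2, -3), (-9, 14)) = 20.2485
d((2, -3), (-9, 16)) = 21.9545
d((2, -3), (-3, 12)) = 15.8114
d((2, -3), (15, -11)) = 15.2643
d((2, -3), (-5, 18)) = 22.1359
d((-9, 14), (-9, 16)) = 2.0 <-- minimum
d((-9, 14), (-3, 12)) = 6.3246
d((-9, 14), (15, -11)) = 34.6554
d((-9, 14), (-5, 18)) = 5.6569
d((-9, 16), (-3, 12)) = 7.2111
d((-9, 16), (15, -11)) = 36.1248
d((-9, 16), (-5, 18)) = 4.4721
d((-3, 12), (15, -11)) = 29.2062
d((-3, 12), (-5, 18)) = 6.3246
d((15, -11), (-5, 18)) = 35.2278

Closest pair: (-9, 14) and (-9, 16) with distance 2.0

The closest pair is (-9, 14) and (-9, 16) with Euclidean distance 2.0. For 7 points, brute-force pairwise comparison is shown above. For large n, the divide-and-conquer algorithm (sort by x, recurse on halves, check the dividing strip) achieves O(n log n).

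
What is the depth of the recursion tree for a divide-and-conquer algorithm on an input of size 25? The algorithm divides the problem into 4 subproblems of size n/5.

For divide and conquer with division factor 5:

Problem sizes at each level:
Level 0: 25
Level 1: 5
Level 2: 1

The root is level 0 and the size-1 base case is level 2 (the tree spans levels 0 through 2, i.e. 3 levels counting the root), so the depth is the number of divisions: log_5(25) = 2

The recursion tree depth is log_5(25) = 2. At each level, the problem size is divided by 5, so it takes 2 divisions to reduce to a base case of size 1. The algorithm makes 4 recursive calls at each level.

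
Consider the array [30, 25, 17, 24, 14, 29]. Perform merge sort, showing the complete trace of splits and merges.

Merge sort trace:

Split: [30, 25, 17, 24, 14, 29] -> [30, 25, 17] and [24, 14, 29]
  Split: [30, 25, 17] -> [30] and [25, 17]
    Split: [25, 17] -> [25] and [17]
    Merge: [25] + [17] -> [17, 25]
  Merge: [30] + [17, 25] -> [17, 25, 30]
  Split: [24, 14, 29] -> [24] and [14, 29]
    Split: [14, 29] -> [14] and [29]
    Merge: [14] + [29] -> [14, 29]
  Merge: [24] + [14, 29] -> [14, 24, 29]
Merge: [17, 25, 30] + [14, 24, 29] -> [14, 17, 24, 25, 29, 30]

Final sorted array: [14, 17, 24, 25, 29, 30]

The merge sort proceeds by recursively splitting the array and merging sorted halves.
After all merges, the sorted array is [14, 17, 24, 25, 29, 30].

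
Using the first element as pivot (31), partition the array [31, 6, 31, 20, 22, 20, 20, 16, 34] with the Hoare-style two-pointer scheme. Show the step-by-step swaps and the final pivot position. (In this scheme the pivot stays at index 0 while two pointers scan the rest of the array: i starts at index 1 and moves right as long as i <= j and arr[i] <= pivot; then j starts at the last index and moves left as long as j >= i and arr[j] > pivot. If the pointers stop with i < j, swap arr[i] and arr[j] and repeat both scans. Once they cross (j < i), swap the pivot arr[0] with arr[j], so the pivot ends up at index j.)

Hoare-style two-pointer partition with pivot = 31:

Initial array: [31, 6, 31, 20, 22, 20, 20, 16, 34]

Pointers start at i = 1, j = 8.
i ends at 8, j ends at 7: the pointers have crossed (j < i), so scanning stops.

Swap pivot arr[0] with arr[7] to place pivot at position 7: [16, 6, 31, 20, 22, 20, 20, 31, 34]
Pivot position: 7

After partitioning with pivot 31, the array becomes [16, 6, 31, 20, 22, 20, 20, 31, 34]. The pivot is placed at index 7. All elements to the left of the pivot are <= 31, and all elements to the right are > 31.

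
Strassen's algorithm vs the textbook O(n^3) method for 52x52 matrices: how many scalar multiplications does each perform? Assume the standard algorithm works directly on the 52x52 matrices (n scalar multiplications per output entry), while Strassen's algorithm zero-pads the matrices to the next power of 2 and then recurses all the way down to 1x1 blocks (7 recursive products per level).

Matrix multiplication for 52x52 matrices:

Strassen's algorithm requires power-of-2 dimensions. Pad 52x52 to 64x64 (next power of 2).

Standard algorithm: 52^3 = 140608 multiplications
Strassen's algorithm: 7^(log2(64)) = 7^6 = 117649 multiplications
Savings: 140608 - 117649 = 22959 multiplications

Standard: 140608 multiplications (52^3). Strassen: 117649 multiplications (7^6, after padding to 64x64). Strassen reduces 8 recursive multiplications to 7 at each level.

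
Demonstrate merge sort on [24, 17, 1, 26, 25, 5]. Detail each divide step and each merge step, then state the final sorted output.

Merge sort trace:

Split: [24, 17, 1, 26, 25, 5] -> [24, 17, 1] and [26, 25, 5]
  Split: [24, 17, 1] -> [24] and [17, 1]
    Split: [17, 1] -> [17] and [1]
    Merge: [17] + [1] -> [1, 17]
  Merge: [24] + [1, 17] -> [1, 17, 24]
  Split: [26, 25, 5] -> [26] and [25, 5]
    Split: [25, 5] -> [25] and [5]
    Merge: [25] + [5] -> [5, 25]
  Merge: [26] + [5, 25] -> [5, 25, 26]
Merge: [1, 17, 24] + [5, 25, 26] -> [1, 5, 17, 24, 25, 26]

Final sorted array: [1, 5, 17, 24, 25, 26]

The merge sort proceeds by recursively splitting the array and merging sorted halves.
After all merges, the sorted array is [1, 5, 17, 24, 25, 26].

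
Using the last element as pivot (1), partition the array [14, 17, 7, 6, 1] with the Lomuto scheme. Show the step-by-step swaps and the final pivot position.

Lomuto partition with pivot = 1:

Initial array: [14, 17, 7, 6, 1]

arr[0]=14 > 1: no swap
arr[1]=17 > 1: no swap
arr[2]=7 > 1: no swap
arr[3]=6 > 1: no swap

Place pivot at position 0: [1, 17, 7, 6, 14]
Pivot position: 0

After partitioning with pivot 1, the array becomes [1, 17, 7, 6, 14]. The pivot is placed at index 0. All elements to the left of the pivot are <= 1, and all elements to the right are > 1.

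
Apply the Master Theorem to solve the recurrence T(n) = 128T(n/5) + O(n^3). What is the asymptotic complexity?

Master Theorem for T(n) = 128T(n/5) + O(n^3):

a = 128, b = 5, c = 3
log_b(a) = log_5(128) = 3.0147

Case 1: c = 3 < log_5(128) = 3.0147
T(n) = O(n^(log_5 128))

For T(n) = 128T(n/5) + O(n^3): log_5(128) = 3.0147. This is Case 1 of the Master Theorem (c < log_b(a), work dominated by leaves), giving O(n^(log_5 128)).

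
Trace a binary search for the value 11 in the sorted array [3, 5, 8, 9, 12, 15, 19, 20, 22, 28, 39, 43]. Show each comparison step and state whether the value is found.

Binary search for 11 in [3, 5, 8, 9, 12, 15, 19, 20, 22, 28, 39, 43]:

lo=0, hi=11, mid=5, arr[mid]=15 -> 15 > 11, search left half
lo=0, hi=4, mid=2, arr[mid]=8 -> 8 < 11, search right half
lo=3, hi=4, mid=3, arr[mid]=9 -> 9 < 11, search right half
lo=4, hi=4, mid=4, arr[mid]=12 -> 12 > 11, search left half
lo=4 > hi=3, target 11 not found

Binary search determines that 11 is not in the array after 4 comparisons. The search space was exhausted without finding the target.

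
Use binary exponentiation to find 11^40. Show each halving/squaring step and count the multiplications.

Computing 11^40 by squaring (build up from 11^1; each line after the first costs one multiplication):

11^1 = 11
11^2 = (11^1)^2 = 11^2 = 121
11^4 = (11^2)^2 = 121^2 = 14641
11^5 = 11 * 11^4 = 11 * 14641 = 161051
11^10 = (11^5)^2 = 161051^2 = 25937424601
11^20 = (11^10)^2 = 25937424601^2 = 672749994932560009201
11^40 = (11^20)^2 = 672749994932560009201^2 = 452592555681759518058893560348969204658401

Result: 452592555681759518058893560348969204658401
Multiplications needed: 6 (6 lines after 11^1)

11^40 = 452592555681759518058893560348969204658401. Using exponentiation by squaring, this requires 6 multiplications. The key idea: if the exponent is even, square the half-power; if odd, multiply by the base once.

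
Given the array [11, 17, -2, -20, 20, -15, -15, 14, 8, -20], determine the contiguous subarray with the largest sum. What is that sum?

Using Kadane's algorithm on [11, 17, -2, -20, 20, -15, -15, 14, 8, -20]:

Scanning through the array:
Position 1 (value 17): max_ending_here = 28, max_so_far = 28
Position 2 (value -2): max_ending_here = 26, max_so_far = 28
Position 3 (value -20): max_ending_here = 6, max_so_far = 28
Position 4 (value 20): max_ending_here = 26, max_so_far = 28
Position 5 (value -15): max_ending_here = 11, max_so_far = 28
Position 6 (value -15): max_ending_here = -4, max_so_far = 28
Position 7 (value 14): max_ending_here = 14, max_so_far = 28
Position 8 (value 8): max_ending_here = 22, max_so_far = 28
Position 9 (value -20): max_ending_here = 2, max_so_far = 28

Maximum subarray: [11, 17]
Maximum sum: 28

The maximum subarray is [11, 17] with sum 28. This subarray runs from index 0 to index 1.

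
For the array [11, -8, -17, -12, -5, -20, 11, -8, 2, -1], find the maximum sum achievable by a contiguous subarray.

Using Kadane's algorithm on [11, -8, -17, -12, -5, -20, 11, -8, 2, -1]:

Scanning through the array:
Position 1 (value -8): max_ending_here = 3, max_so_far = 11
Position 2 (value -17): max_ending_here = -14, max_so_far = 11
Position 3 (value -12): max_ending_here = -12, max_so_far = 11
Position 4 (value -5): max_ending_here = -5, max_so_far = 11
Position 5 (value -20): max_ending_here = -20, max_so_far = 11
Position 6 (value 11): max_ending_here = 11, max_so_far = 11
Position 7 (value -8): max_ending_here = 3, max_so_far = 11
Position 8 (value 2): max_ending_here = 5, max_so_far = 11
Position 9 (value -1): max_ending_here = 4, max_so_far = 11

Maximum subarray: [11]
Maximum sum: 11

The maximum subarray is [11] with sum 11. This subarray runs from index 0 to index 0.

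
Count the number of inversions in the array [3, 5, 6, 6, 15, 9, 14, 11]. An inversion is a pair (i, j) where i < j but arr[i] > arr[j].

Finding inversions in [3, 5, 6, 6, 15, 9, 14, 11]:

(4, 5): arr[4]=15 > arr[5]=9
(4, 6): arr[4]=15 > arr[6]=14
(4, 7): arr[4]=15 > arr[7]=11
(6, 7): arr[6]=14 > arr[7]=11

Total inversions: 4

The array has 4 inversion(s): (4,5), (4,6), (4,7), (6,7). Each pair (i,j) satisfies i < j and arr[i] > arr[j].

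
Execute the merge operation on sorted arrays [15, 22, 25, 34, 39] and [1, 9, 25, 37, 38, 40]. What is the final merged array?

Merging process:

Compare 15 vs 1: take 1 from right. Merged: [1]
Compare 15 vs 9: take 9 from right. Merged: [1, 9]
Compare 15 vs 25: take 15 from left. Merged: [1, 9, 15]
Compare 22 vs 25: take 22 from left. Merged: [1, 9, 15, 22]
Compare 25 vs 25: take 25 from left. Merged: [1, 9, 15, 22, 25]
Compare 34 vs 25: take 25 from right. Merged: [1, 9, 15, 22, 25, 25]
Compare 34 vs 37: take 34 from left. Merged: [1, 9, 15, 22, 25, 25, 34]
Compare 39 vs 37: take 37 from right. Merged: [1, 9, 15, 22, 25, 25, 34, 37]
Compare 39 vs 38: take 38 from right. Merged: [1, 9, 15, 22, 25, 25, 34, 37, 38]
Compare 39 vs 40: take 39 from left. Merged: [1, 9, 15, 22, 25, 25, 34, 37, 38, 39]
Append remaining from right: [40]. Merged: [1, 9, 15, 22, 25, 25, 34, 37, 38, 39, 40]

Final merged array: [1, 9, 15, 22, 25, 25, 34, 37, 38, 39, 40]
Total comparisons: 10

The merged array is [1, 9, 15, 22, 25, 25, 34, 37, 38, 39, 40], requiring 10 comparisons. The merge step runs in O(n) time where n is the total number of elements.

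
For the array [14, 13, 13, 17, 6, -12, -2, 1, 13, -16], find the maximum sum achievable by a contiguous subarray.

Using Kadane's algorithm on [14, 13, 13, 17, 6, -12, -2, 1, 13, -16]:

Scanning through the array:
Position 1 (value 13): max_ending_here = 27, max_so_far = 27
Position 2 (value 13): max_ending_here = 40, max_so_far = 40
Position 3 (value 17): max_ending_here = 57, max_so_far = 57
Position 4 (value 6): max_ending_here = 63, max_so_far = 63
Position 5 (value -12): max_ending_here = 51, max_so_far = 63
Position 6 (value -2): max_ending_here = 49, max_so_far = 63
Position 7 (value 1): max_ending_here = 50, max_so_far = 63
Position 8 (value 13): max_ending_here = 63, max_so_far = 63
Position 9 (value -16): max_ending_here = 47, max_so_far = 63

Maximum subarray: [14, 13, 13, 17, 6]
Maximum sum: 63

The maximum subarray is [14, 13, 13, 17, 6] with sum 63. This subarray runs from index 0 to index 4.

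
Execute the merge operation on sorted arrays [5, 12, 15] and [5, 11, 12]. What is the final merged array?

Merging process:

Compare 5 vs 5: take 5 from left. Merged: [5]
Compare 12 vs 5: take 5 from right. Merged: [5, 5]
Compare 12 vs 11: take 11 from right. Merged: [5, 5, 11]
Compare 12 vs 12: take 12 from left. Merged: [5, 5, 11, 12]
Compare 15 vs 12: take 12 from right. Merged: [5, 5, 11, 12, 12]
Append remaining from left: [15]. Merged: [5, 5, 11, 12, 12, 15]

Final merged array: [5, 5, 11, 12, 12, 15]
Total comparisons: 5

The merged array is [5, 5, 11, 12, 12, 15], requiring 5 comparisons. The merge step runs in O(n) time where n is the total number of elements.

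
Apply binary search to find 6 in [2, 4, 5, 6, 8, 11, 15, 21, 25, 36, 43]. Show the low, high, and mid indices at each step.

Binary search for 6 in [2, 4, 5, 6, 8, 11, 15, 21, 25, 36, 43]:

lo=0, hi=10, mid=5, arr[mid]=11 -> 11 > 6, search left half
lo=0, hi=4, mid=2, arr[mid]=5 -> 5 < 6, search right half
lo=3, hi=4, mid=3, arr[mid]=6 -> Found target at index 3!

Binary search finds 6 at index 3 after 3 comparisons. The search repeatedly halves the search space by comparing with the middle element.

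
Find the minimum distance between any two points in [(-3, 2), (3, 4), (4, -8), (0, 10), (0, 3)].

Computing all pairwise distances among 5 points:

d((-3, 2), (3, 4)) = 6.3246
d((-3, 2), (4, -8)) = 12.2066
d((-3, 2), (0, 10)) = 8.544
d((-3, 2), (0, 3)) = 3.1623 <-- minimum
d((3, 4), (4, -8)) = 12.0416
d((3, 4), (0, 10)) = 6.7082
d((3, 4), (0, 3)) = 3.1623 <-- minimum
d((4, -8), (0, 10)) = 18.4391
d((4, -8), (0, 3)) = 11.7047
d((0, 10), (0, 3)) = 7.0

Minimum distance: 3.1623 (tie among 2 pairs: (-3, 2) and (0, 3); (3, 4) and (0, 3))

The minimum Euclidean distance is 3.1623. There is a tie: 2 pairs achieve this minimum — (-3, 2) and (0, 3); (3, 4) and (0, 3). Any of these is a valid closest pair. For 5 points, brute-force pairwise comparison is shown above. For large n, the divide-and-conquer algorithm (sort by x, recurse on halves, check the dividing strip) achieves O(n log n).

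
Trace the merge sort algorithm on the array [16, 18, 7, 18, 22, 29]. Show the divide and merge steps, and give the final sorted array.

Merge sort trace:

Split: [16, 18, 7, 18, 22, 29] -> [16, 18, 7] and [18, 22, 29]
  Split: [16, 18, 7] -> [16] and [18, 7]
    Split: [18, 7] -> [18] and [7]
    Merge: [18] + [7] -> [7, 18]
  Merge: [16] + [7, 18] -> [7, 16, 18]
  Split: [18, 22, 29] -> [18] and [22, 29]
    Split: [22, 29] -> [22] and [29]
    Merge: [22] + [29] -> [22, 29]
  Merge: [18] + [22, 29] -> [18, 22, 29]
Merge: [7, 16, 18] + [18, 22, 29] -> [7, 16, 18, 18, 22, 29]

Final sorted array: [7, 16, 18, 18, 22, 29]

The merge sort proceeds by recursively splitting the array and merging sorted halves.
After all merges, the sorted array is [7, 16, 18, 18, 22, 29].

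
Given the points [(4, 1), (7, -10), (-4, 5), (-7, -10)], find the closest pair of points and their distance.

Computing all pairwise distances among 4 points:

d((4, 1), (7, -10)) = 11.4018
d((4, 1), (-4, 5)) = 8.9443 <-- minimum
d((4, 1), (-7, -10)) = 15.5563
d((7, -10), (-4, 5)) = 18.6011
d((7, -10), (-7, -10)) = 14.0
d((-4, 5), (-7, -10)) = 15.2971

Closest pair: (4, 1) and (-4, 5) with distance 8.9443

The closest pair is (4, 1) and (-4, 5) with Euclidean distance 8.9443. For 4 points, brute-force pairwise comparison is shown above. For large n, the divide-and-conquer algorithm (sort by x, recurse on halves, check the dividing strip) achieves O(n log n).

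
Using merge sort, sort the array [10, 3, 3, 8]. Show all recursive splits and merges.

Merge sort trace:

Split: [10, 3, 3, 8] -> [10, 3] and [3, 8]
  Split: [10, 3] -> [10] and [3]
  Merge: [10] + [3] -> [3, 10]
  Split: [3, 8] -> [3] and [8]
  Merge: [3] + [8] -> [3, 8]
Merge: [3, 10] + [3, 8] -> [3, 3, 8, 10]

Final sorted array: [3, 3, 8, 10]

The merge sort proceeds by recursively splitting the array and merging sorted halves.
After all merges, the sorted array is [3, 3, 8, 10].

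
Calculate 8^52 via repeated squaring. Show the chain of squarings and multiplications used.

Computing 8^52 by squaring (build up from 8^1; each line after the first costs one multiplication):

8^1 = 8
8^2 = (8^1)^2 = 8^2 = 64
8^3 = 8 * 8^2 = 8 * 64 = 512
8^6 = (8^3)^2 = 512^2 = 262144
8^12 = (8^6)^2 = 262144^2 = 68719476736
8^13 = 8 * 8^12 = 8 * 68719476736 = 549755813888
8^26 = (8^13)^2 = 549755813888^2 = 302231454903657293676544
8^52 = (8^26)^2 = 302231454903657293676544^2 = 91343852333181432387730302044767688728495783936

Result: 91343852333181432387730302044767688728495783936
Multiplications needed: 7 (7 lines after 8^1)

8^52 = 91343852333181432387730302044767688728495783936. Using exponentiation by squaring, this requires 7 multiplications. The key idea: if the exponent is even, square the half-power; if odd, multiply by the base once.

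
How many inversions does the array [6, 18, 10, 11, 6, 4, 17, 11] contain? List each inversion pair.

Finding inversions in [6, 18, 10, 11, 6, 4, 17, 11]:

(0, 5): arr[0]=6 > arr[5]=4
(1, 2): arr[1]=18 > arr[2]=10
(1, 3): arr[1]=18 > arr[3]=11
(1, 4): arr[1]=18 > arr[4]=6
(1, 5): arr[1]=18 > arr[5]=4
(1, 6): arr[1]=18 > arr[6]=17
(1, 7): arr[1]=18 > arr[7]=11
(2, 4): arr[2]=10 > arr[4]=6
(2, 5): arr[2]=10 > arr[5]=4
(3, 4): arr[3]=11 > arr[4]=6
(3, 5): arr[3]=11 > arr[5]=4
(4, 5): arr[4]=6 > arr[5]=4
(6, 7): arr[6]=17 > arr[7]=11

Total inversions: 13

The array has 13 inversion(s): (0,5), (1,2), (1,3), (1,4), (1,5), (1,6), (1,7), (2,4), (2,5), (3,4), (3,5), (4,5), (6,7). Each pair (i,j) satisfies i < j and arr[i] > arr[j].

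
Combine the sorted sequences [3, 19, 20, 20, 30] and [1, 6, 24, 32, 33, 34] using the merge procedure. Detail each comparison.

Merging process:

Compare 3 vs 1: take 1 from right. Merged: [1]
Compare 3 vs 6: take 3 from left. Merged: [1, 3]
Compare 19 vs 6: take 6 from right. Merged: [1, 3, 6]
Compare 19 vs 24: take 19 from left. Merged: [1, 3, 6, 19]
Compare 20 vs 24: take 20 from left. Merged: [1, 3, 6, 19, 20]
Compare 20 vs 24: take 20 from left. Merged: [1, 3, 6, 19, 20, 20]
Compare 30 vs 24: take 24 from right. Merged: [1, 3, 6, 19, 20, 20, 24]
Compare 30 vs 32: take 30 from left. Merged: [1, 3, 6, 19, 20, 20, 24, 30]
Append remaining from right: [32, 33, 34]. Merged: [1, 3, 6, 19, 20, 20, 24, 30, 32, 33, 34]

Final merged array: [1, 3, 6, 19, 20, 20, 24, 30, 32, 33, 34]
Total comparisons: 8

The merged array is [1, 3, 6, 19, 20, 20, 24, 30, 32, 33, 34], requiring 8 comparisons. The merge step runs in O(n) time where n is the total number of elements.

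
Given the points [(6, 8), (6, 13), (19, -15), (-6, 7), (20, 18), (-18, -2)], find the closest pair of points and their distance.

Computing all pairwise distances among 6 points:

d((6, 8), (6, 13)) = 5.0 <-- minimum
d((6, 8), (19, -15)) = 26.4197
d((6, 8), (-6, 7)) = 12.0416
d((6, 8), (20, 18)) = 17.2047
d((6, 8), (-18, -2)) = 26.0
d((6, 13), (19, -15)) = 30.8707
d((6, 13), (-6, 7)) = 13.4164
d((6, 13), (20, 18)) = 14.8661
d((6, 13), (-18, -2)) = 28.3019
d((19, -15), (-6, 7)) = 33.3017
d((19, -15), (20, 18)) = 33.0151
d((19, -15), (-18, -2)) = 39.2173
d((-6, 7), (20, 18)) = 28.2312
d((-6, 7), (-18, -2)) = 15.0
d((20, 18), (-18, -2)) = 42.9418

Closest pair: (6, 8) and (6, 13) with distance 5.0

The closest pair is (6, 8) and (6, 13) with Euclidean distance 5.0. For 6 points, brute-force pairwise comparison is shown above. For large n, the divide-and-conquer algorithm (sort by x, recurse on halves, check the dividing strip) achieves O(n log n).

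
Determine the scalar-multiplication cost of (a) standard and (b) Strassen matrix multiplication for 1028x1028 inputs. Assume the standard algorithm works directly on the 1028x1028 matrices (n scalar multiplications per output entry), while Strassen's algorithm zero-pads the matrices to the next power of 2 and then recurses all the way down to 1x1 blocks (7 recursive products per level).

Matrix multiplication for 1028x1028 matrices:

Strassen's algorithm requires power-of-2 dimensions. Pad 1028x1028 to 2048x2048 (next power of 2).

Standard algorithm: 1028^3 = 1086373952 multiplications
Strassen's algorithm: 7^(log2(2048)) = 7^11 = 1977326743 multiplications
Difference: 1086373952 - 1977326743 = -890952791 (Strassen uses MORE here due to padding overhead — for small or just-over-power-of-2 n, padding can outweigh the per-level savings)

Standard: 1086373952 multiplications (1028^3). Strassen: 1977326743 multiplications (7^11, after padding to 2048x2048). Strassen reduces 8 recursive multiplications to 7 at each level.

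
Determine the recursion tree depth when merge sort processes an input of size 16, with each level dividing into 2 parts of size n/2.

For divide and conquer with division factor 2:

Problem sizes at each level:
Level 0: 16
Level 1: 8
Level 2: 4
Level 3: 2
Level 4: 1

The root is level 0 and the size-1 base case is level 4 (the tree spans levels 0 through 4, i.e. 5 levels counting the root), so the depth is the number of divisions: log_2(16) = 4

The recursion tree depth is log_2(16) = 4. At each level, the problem size is divided by 2, so it takes 4 divisions to reduce to a base case of size 1. The algorithm makes 2 recursive calls at each level.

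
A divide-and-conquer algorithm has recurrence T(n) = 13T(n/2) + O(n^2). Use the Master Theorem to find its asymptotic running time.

Master Theorem for T(n) = 13T(n/2) + O(n^2):

a = 13, b = 2, c = 2
log_b(a) = log_2(13) = 3.7004

Case 1: c = 2 < log_2(13) = 3.7004
T(n) = O(n^(log_2 13))

For T(n) = 13T(n/2) + O(n^2): log_2(13) = 3.7004. This is Case 1 of the Master Theorem (c < log_b(a), work dominated by leaves), giving O(n^(log_2 13)).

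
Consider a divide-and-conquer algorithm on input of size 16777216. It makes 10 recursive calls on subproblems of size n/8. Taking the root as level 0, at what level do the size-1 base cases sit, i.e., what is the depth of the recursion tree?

For divide and conquer with division factor 8:

Problem sizes at each level:
Level 0: 16777216
Level 1: 2097152
Level 2: 262144
Level 3: 32768
Level 4: 4096
Level 5: 512
Level 6: 64
Level 7: 8
Level 8: 1

The root is level 0 and the size-1 base case is level 8 (the tree spans levels 0 through 8, i.e. 9 levels counting the root), so the depth is the number of divisions: log_8(16777216) = 8

The recursion tree depth is log_8(16777216) = 8. At each level, the problem size is divided by 8, so it takes 8 divisions to reduce to a base case of size 1. The algorithm makes 10 recursive calls at each level.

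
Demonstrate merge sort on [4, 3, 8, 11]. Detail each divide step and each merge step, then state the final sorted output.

Merge sort trace:

Split: [4, 3, 8, 11] -> [4, 3] and [8, 11]
  Split: [4, 3] -> [4] and [3]
  Merge: [4] + [3] -> [3, 4]
  Split: [8, 11] -> [8] and [11]
  Merge: [8] + [11] -> [8, 11]
Merge: [3, 4] + [8, 11] -> [3, 4, 8, 11]

Final sorted array: [3, 4, 8, 11]

The merge sort proceeds by recursively splitting the array and merging sorted halves.
After all merges, the sorted array is [3, 4, 8, 11].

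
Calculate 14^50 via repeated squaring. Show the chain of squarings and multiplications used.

Computing 14^50 by squaring (build up from 14^1; each line after the first costs one multiplication):

14^1 = 14
14^2 = (14^1)^2 = 14^2 = 196
14^3 = 14 * 14^2 = 14 * 196 = 2744
14^6 = (14^3)^2 = 2744^2 = 7529536
14^12 = (14^6)^2 = 7529536^2 = 56693912375296
14^24 = (14^12)^2 = 56693912375296^2 = 3214199700417740936751087616
14^25 = 14 * 14^24 = 14 * 3214199700417740936751087616 = 44998795805848373114515226624
14^50 = (14^25)^2 = 44998795805848373114515226624^2 = 2024891623976437135118764865774783290467102632746078437376

Result: 2024891623976437135118764865774783290467102632746078437376
Multiplications needed: 7 (7 lines after 14^1)

14^50 = 2024891623976437135118764865774783290467102632746078437376. Using exponentiation by squaring, this requires 7 multiplications. The key idea: if the exponent is even, square the half-power; if odd, multiply by the base once.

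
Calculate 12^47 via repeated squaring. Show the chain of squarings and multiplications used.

Computing 12^47 by squaring (build up from 12^1; each line after the first costs one multiplication):

12^1 = 12
12^2 = (12^1)^2 = 12^2 = 144
12^4 = (12^2)^2 = 144^2 = 20736
12^5 = 12 * 12^4 = 12 * 20736 = 248832
12^10 = (12^5)^2 = 248832^2 = 61917364224
12^11 = 12 * 12^10 = 12 * 61917364224 = 743008370688
12^22 = (12^11)^2 = 743008370688^2 = 552061438912436417593344
12^23 = 12 * 12^22 = 12 * 552061438912436417593344 = 6624737266949237011120128
12^46 = (12^23)^2 = 6624737266949237011120128^2 = 43887143856106046360568987631860370008329246736384
12^47 = 12 * 12^46 = 12 * 43887143856106046360568987631860370008329246736384 = 526645726273272556326827851582324440099950960836608

Result: 526645726273272556326827851582324440099950960836608
Multiplications needed: 9 (9 lines after 12^1)

12^47 = 526645726273272556326827851582324440099950960836608. Using exponentiation by squaring, this requires 9 multiplications. The key idea: if the exponent is even, square the half-power; if odd, multiply by the base once.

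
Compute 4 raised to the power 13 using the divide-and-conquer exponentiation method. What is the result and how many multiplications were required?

Computing 4^13 by squaring (build up from 4^1; each line after the first costs one multiplication):

4^1 = 4
4^2 = (4^1)^2 = 4^2 = 16
4^3 = 4 * 4^2 = 4 * 16 = 64
4^6 = (4^3)^2 = 64^2 = 4096
4^12 = (4^6)^2 = 4096^2 = 16777216
4^13 = 4 * 4^12 = 4 * 16777216 = 67108864

Result: 67108864
Multiplications needed: 5 (5 lines after 4^1)

4^13 = 67108864. Using exponentiation by squaring, this requires 5 multiplications. The key idea: if the exponent is even, square the half-power; if odd, multiply by the base once.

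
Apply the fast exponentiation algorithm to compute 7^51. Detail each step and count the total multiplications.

Computing 7^51 by squaring (build up from 7^1; each line after the first costs one multiplication):

7^1 = 7
7^2 = (7^1)^2 = 7^2 = 49
7^3 = 7 * 7^2 = 7 * 49 = 343
7^6 = (7^3)^2 = 343^2 = 117649
7^12 = (7^6)^2 = 117649^2 = 13841287201
7^24 = (7^12)^2 = 13841287201^2 = 191581231380566414401
7^25 = 7 * 7^24 = 7 * 191581231380566414401 = 1341068619663964900807
7^50 = (7^25)^2 = 1341068619663964900807^2 = 1798465042647412146620280340569649349251249
7^51 = 7 * 7^50 = 7 * 1798465042647412146620280340569649349251249 = 12589255298531885026341962383987545444758743

Result: 12589255298531885026341962383987545444758743
Multiplications needed: 8 (8 lines after 7^1)

7^51 = 12589255298531885026341962383987545444758743. Using exponentiation by squaring, this requires 8 multiplications. The key idea: if the exponent is even, square the half-power; if odd, multiply by the base once.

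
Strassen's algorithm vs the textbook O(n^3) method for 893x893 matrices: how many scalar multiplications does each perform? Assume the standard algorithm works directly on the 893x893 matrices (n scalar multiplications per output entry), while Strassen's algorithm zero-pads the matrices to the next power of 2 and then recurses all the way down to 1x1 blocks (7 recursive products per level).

Matrix multiplication for 893x893 matrices:

Strassen's algorithm requires power-of-2 dimensions. Pad 893x893 to 1024x1024 (next power of 2).

Standard algorithm: 893^3 = 712121957 multiplications
Strassen's algorithm: 7^(log2(1024)) = 7^10 = 282475249 multiplications
Savings: 712121957 - 282475249 = 429646708 multiplications

Standard: 712121957 multiplications (893^3). Strassen: 282475249 multiplications (7^10, after padding to 1024x1024). Strassen reduces 8 recursive multiplications to 7 at each level.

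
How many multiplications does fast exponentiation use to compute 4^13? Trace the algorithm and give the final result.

Computing 4^13 by squaring (build up from 4^1; each line after the first costs one multiplication):

4^1 = 4
4^2 = (4^1)^2 = 4^2 = 16
4^3 = 4 * 4^2 = 4 * 16 = 64
4^6 = (4^3)^2 = 64^2 = 4096
4^12 = (4^6)^2 = 4096^2 = 16777216
4^13 = 4 * 4^12 = 4 * 16777216 = 67108864

Result: 67108864
Multiplications needed: 5 (5 lines after 4^1)

4^13 = 67108864. Using exponentiation by squaring, this requires 5 multiplications. The key idea: if the exponent is even, square the half-power; if odd, multiply by the base once.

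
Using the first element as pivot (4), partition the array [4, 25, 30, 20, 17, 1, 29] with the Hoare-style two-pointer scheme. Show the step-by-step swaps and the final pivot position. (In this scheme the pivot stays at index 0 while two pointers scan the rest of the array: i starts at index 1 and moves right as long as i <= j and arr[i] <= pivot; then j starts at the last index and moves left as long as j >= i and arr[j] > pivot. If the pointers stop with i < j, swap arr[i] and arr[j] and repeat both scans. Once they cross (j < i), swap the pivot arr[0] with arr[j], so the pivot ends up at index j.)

Hoare-style two-pointer partition with pivot = 4:

Initial array: [4, 25, 30, 20, 17, 1, 29]

Pointers start at i = 1, j = 6.
i stops at index 1 (arr[1]=25 > 4), j stops at index 5 (arr[5]=1 <= 4): swap arr[1] and arr[5], array becomes [4, 1, 30, 20, 17, 25, 29]
i ends at 2, j ends at 1: the pointers have crossed (j < i), so scanning stops.

Swap pivot arr[0] with arr[1] to place pivot at position 1: [1, 4, 30, 20, 17, 25, 29]
Pivot position: 1

After partitioning with pivot 4, the array becomes [1, 4, 30, 20, 17, 25, 29]. The pivot is placed at index 1. All elements to the left of the pivot are <= 4, and all elements to the right are > 4.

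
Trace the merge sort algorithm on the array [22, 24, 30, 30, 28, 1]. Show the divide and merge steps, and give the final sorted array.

Merge sort trace:

Split: [22, 24, 30, 30, 28, 1] -> [22, 24, 30] and [30, 28, 1]
  Split: [22, 24, 30] -> [22] and [24, 30]
    Split: [24, 30] -> [24] and [30]
    Merge: [24] + [30] -> [24, 30]
  Merge: [22] + [24, 30] -> [22, 24, 30]
  Split: [30, 28, 1] -> [30] and [28, 1]
    Split: [28, 1] -> [28] and [1]
    Merge: [28] + [1] -> [1, 28]
  Merge: [30] + [1, 28] -> [1, 28, 30]
Merge: [22, 24, 30] + [1, 28, 30] -> [1, 22, 24, 28, 30, 30]

Final sorted array: [1, 22, 24, 28, 30, 30]

The merge sort proceeds by recursively splitting the array and merging sorted halves.
After all merges, the sorted array is [1, 22, 24, 28, 30, 30].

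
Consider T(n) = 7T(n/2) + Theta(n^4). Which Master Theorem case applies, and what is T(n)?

Master Theorem for T(n) = 7T(n/2) + O(n^4):

a = 7, b = 2, c = 4
log_b(a) = log_2(7) = 2.8074

Case 3: c = 4 > log_2(7) = 2.8074
T(n) = O(n^4) = O(n^4)

For T(n) = 7T(n/2) + O(n^4): log_2(7) = 2.8074. This is Case 3 of the Master Theorem (c > log_b(a), work dominated by root), giving O(n^4).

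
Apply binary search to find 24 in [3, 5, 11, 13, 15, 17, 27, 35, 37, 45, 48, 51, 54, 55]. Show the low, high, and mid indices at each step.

Binary search for 24 in [3, 5, 11, 13, 15, 17, 27, 35, 37, 45, 48, 51, 54, 55]:

lo=0, hi=13, mid=6, arr[mid]=27 -> 27 > 24, search left half
lo=0, hi=5, mid=2, arr[mid]=11 -> 11 < 24, search right half
lo=3, hi=5, mid=4, arr[mid]=15 -> 15 < 24, search right half
lo=5, hi=5, mid=5, arr[mid]=17 -> 17 < 24, search right half
lo=6 > hi=5, target 24 not found

Binary search determines that 24 is not in the array after 4 comparisons. The search space was exhausted without finding the target.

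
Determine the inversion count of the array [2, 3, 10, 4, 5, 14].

Finding inversions in [2, 3, 10, 4, 5, 14]:

(2, 3): arr[2]=10 > arr[3]=4
(2, 4): arr[2]=10 > arr[4]=5

Total inversions: 2

The array has 2 inversion(s): (2,3), (2,4). Each pair (i,j) satisfies i < j and arr[i] > arr[j].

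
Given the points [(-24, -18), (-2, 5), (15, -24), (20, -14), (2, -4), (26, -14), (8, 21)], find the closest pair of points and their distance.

Computing all pairwise distances among 7 points:

d((-24, -18), (-2, 5)) = 31.8277
d((-24, -18), (15, -24)) = 39.4588
d((-24, -18), (20, -14)) = 44.1814
d((-24, -18), (2, -4)) = 29.5296
d((-24, -18), (26, -14)) = 50.1597
d((-24, -18), (8, 21)) = 50.448
d((-2, 5), (15, -24)) = 33.6155
d((-2, 5), (20, -14)) = 29.0689
d((-2, 5), (2, -4)) = 9.8489
d((-2, 5), (26, -14)) = 33.8378
d((-2, 5), (8, 21)) = 18.868
d((15, -24), (20, -14)) = 11.1803
d((15, -24), (2, -4)) = 23.8537
d((15, -24), (26, -14)) = 14.8661
d((15, -24), (8, 21)) = 45.5412
d((20, -14), (2, -4)) = 20.5913
d((20, -14), (26, -14)) = 6.0 <-- minimum
d((20, -14), (8, 21)) = 37.0
d((2, -4), (26, -14)) = 26.0
d((2, -4), (8, 21)) = 25.7099
d((26, -14), (8, 21)) = 39.3573

Closest pair: (20, -14) and (26, -14) with distance 6.0

The closest pair is (20, -14) and (26, -14) with Euclidean distance 6.0. For 7 points, brute-force pairwise comparison is shown above. For large n, the divide-and-conquer algorithm (sort by x, recurse on halves, check the dividing strip) achieves O(n log n).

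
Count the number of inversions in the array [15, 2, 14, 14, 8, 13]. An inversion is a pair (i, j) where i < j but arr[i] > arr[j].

Finding inversions in [15, 2, 14, 14, 8, 13]:

(0, 1): arr[0]=15 > arr[1]=2
(0, 2): arr[0]=15 > arr[2]=14
(0, 3): arr[0]=15 > arr[3]=14
(0, 4): arr[0]=15 > arr[4]=8
(0, 5): arr[0]=15 > arr[5]=13
(2, 4): arr[2]=14 > arr[4]=8
(2, 5): arr[2]=14 > arr[5]=13
(3, 4): arr[3]=14 > arr[4]=8
(3, 5): arr[3]=14 > arr[5]=13

Total inversions: 9

The array has 9 inversion(s): (0,1), (0,2), (0,3), (0,4), (0,5), (2,4), (2,5), (3,4), (3,5). Each pair (i,j) satisfies i < j and arr[i] > arr[j].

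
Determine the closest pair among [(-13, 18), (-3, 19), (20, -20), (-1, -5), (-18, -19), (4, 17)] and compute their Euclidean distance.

Computing all pairwise distances among 6 points:

d((-13, 18), (-3, 19)) = 10.0499
d((-13, 18), (20, -20)) = 50.3289
d((-13, 18), (-1, -5)) = 25.9422
d((-13, 18), (-18, -19)) = 37.3363
d((-13, 18), (4, 17)) = 17.0294
d((-3, 19), (20, -20)) = 45.2769
d((-3, 19), (-1, -5)) = 24.0832
d((-3, 19), (-18, -19)) = 40.8534
d((-3, 19), (4, 17)) = 7.2801 <-- minimum
d((20, -20), (-1, -5)) = 25.807
d((20, -20), (-18, -19)) = 38.0132
d((20, -20), (4, 17)) = 40.3113
d((-1, -5), (-18, -19)) = 22.0227
d((-1, -5), (4, 17)) = 22.561
d((-18, -19), (4, 17)) = 42.19

Closest pair: (-3, 19) and (4, 17) with distance 7.2801

The closest pair is (-3, 19) and (4, 17) with Euclidean distance 7.2801. For 6 points, brute-force pairwise comparison is shown above. For large n, the divide-and-conquer algorithm (sort by x, recurse on halves, check the dividing strip) achieves O(n log n).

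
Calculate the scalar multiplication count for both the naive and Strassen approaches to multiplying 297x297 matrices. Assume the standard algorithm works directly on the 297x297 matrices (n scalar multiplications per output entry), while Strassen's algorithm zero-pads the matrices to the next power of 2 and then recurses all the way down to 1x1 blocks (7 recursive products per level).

Matrix multiplication for 297x297 matrices:

Strassen's algorithm requires power-of-2 dimensions. Pad 297x297 to 512x512 (next power of 2).

Standard algorithm: 297^3 = 26198073 multiplications
Strassen's algorithm: 7^(log2(512)) = 7^9 = 40353607 multiplications
Difference: 26198073 - 40353607 = -14155534 (Strassen uses MORE here due to padding overhead — for small or just-over-power-of-2 n, padding can outweigh the per-level savings)

Standard: 26198073 multiplications (297^3). Strassen: 40353607 multiplications (7^9, after padding to 512x512). Strassen reduces 8 recursive multiplications to 7 at each level.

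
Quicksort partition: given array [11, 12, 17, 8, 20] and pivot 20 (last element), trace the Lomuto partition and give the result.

Lomuto partition with pivot = 20:

Initial array: [11, 12, 17, 8, 20]

arr[0]=11 <= 20: swap with position 0, array becomes [11, 12, 17, 8, 20]
arr[1]=12 <= 20: swap with position 1, array becomes [11, 12, 17, 8, 20]
arr[2]=17 <= 20: swap with position 2, array becomes [11, 12, 17, 8, 20]
arr[3]=8 <= 20: swap with position 3, array becomes [11, 12, 17, 8, 20]

Place pivot at position 4: [11, 12, 17, 8, 20]
Pivot position: 4

After partitioning with pivot 20, the array becomes [11, 12, 17, 8, 20]. The pivot is placed at index 4. All elements to the left of the pivot are <= 20, and all elements to the right are > 20.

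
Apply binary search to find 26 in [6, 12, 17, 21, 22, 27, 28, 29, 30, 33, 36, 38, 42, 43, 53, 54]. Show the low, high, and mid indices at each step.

Binary search for 26 in [6, 12, 17, 21, 22, 27, 28, 29, 30, 33, 36, 38, 42, 43, 53, 54]:

lo=0, hi=15, mid=7, arr[mid]=29 -> 29 > 26, search left half
lo=0, hi=6, mid=3, arr[mid]=21 -> 21 < 26, search right half
lo=4, hi=6, mid=5, arr[mid]=27 -> 27 > 26, search left half
lo=4, hi=4, mid=4, arr[mid]=22 -> 22 < 26, search right half
lo=5 > hi=4, target 26 not found

Binary search determines that 26 is not in the array after 4 comparisons. The search space was exhausted without finding the target.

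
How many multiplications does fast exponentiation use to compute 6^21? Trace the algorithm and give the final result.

Computing 6^21 by squaring (build up from 6^1; each line after the first costs one multiplication):

6^1 = 6
6^2 = (6^1)^2 = 6^2 = 36
6^4 = (6^2)^2 = 36^2 = 1296
6^5 = 6 * 6^4 = 6 * 1296 = 7776
6^10 = (6^5)^2 = 7776^2 = 60466176
6^20 = (6^10)^2 = 60466176^2 = 3656158440062976
6^21 = 6 * 6^20 = 6 * 3656158440062976 = 21936950640377856

Result: 21936950640377856
Multiplications needed: 6 (6 lines after 6^1)

6^21 = 21936950640377856. Using exponentiation by squaring, this requires 6 multiplications. The key idea: if the exponent is even, square the half-power; if odd, multiply by the base once.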